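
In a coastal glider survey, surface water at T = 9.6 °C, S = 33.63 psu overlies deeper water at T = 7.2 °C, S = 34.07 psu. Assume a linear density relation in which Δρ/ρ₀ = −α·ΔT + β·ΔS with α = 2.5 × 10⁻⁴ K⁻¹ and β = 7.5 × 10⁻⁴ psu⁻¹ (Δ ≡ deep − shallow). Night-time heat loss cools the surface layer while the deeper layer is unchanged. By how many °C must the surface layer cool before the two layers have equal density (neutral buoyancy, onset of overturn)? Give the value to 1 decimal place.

Neutral buoyancy requires Δρ = 0, i.e. −α(T_deep − T_surf′) + β(S_deep − S_surf) = 0.
T_surf′ = T_deep − (β/α)·ΔS = 7.2 − (7.5 × 10⁻⁴/2.5 × 10⁻⁴)·(+0.44) = 5.880 °C.
Cooling required: 9.6 − (5.880) = 3.720 °C.

3.7 °C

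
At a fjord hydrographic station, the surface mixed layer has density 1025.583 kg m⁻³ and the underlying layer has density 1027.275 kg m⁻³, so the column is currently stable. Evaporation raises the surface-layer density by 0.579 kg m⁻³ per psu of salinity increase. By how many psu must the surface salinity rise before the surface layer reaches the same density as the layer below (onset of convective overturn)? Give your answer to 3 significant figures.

2.92 psu

Density deficit of the surface layer: 1027.275 − 1025.583 = 1.692 kg m⁻³.
Required change = 1.692 / 0.579 = 2.92 psu.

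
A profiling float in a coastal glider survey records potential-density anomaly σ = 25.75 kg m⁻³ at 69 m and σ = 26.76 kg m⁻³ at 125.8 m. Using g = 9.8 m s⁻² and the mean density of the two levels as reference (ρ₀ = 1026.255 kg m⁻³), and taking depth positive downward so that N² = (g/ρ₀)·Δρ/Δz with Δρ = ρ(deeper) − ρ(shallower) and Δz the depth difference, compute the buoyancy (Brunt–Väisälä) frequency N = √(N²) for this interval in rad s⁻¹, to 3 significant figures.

Δρ = 1026.76 − 1025.75 = 1.01 kg m⁻³ over Δz = 125.8 − 69 = 56.8 m.
N² = (9.8/1026.255) × (1.01/56.8) = 1.6980 × 10⁻⁴ s⁻².
N = √(1.6980 × 10⁻⁴) = 0.013031 rad s⁻¹ ≈ 0.0130 rad s⁻¹.
N² > 0, so the interval is statically stable.

0.0130 rad s⁻¹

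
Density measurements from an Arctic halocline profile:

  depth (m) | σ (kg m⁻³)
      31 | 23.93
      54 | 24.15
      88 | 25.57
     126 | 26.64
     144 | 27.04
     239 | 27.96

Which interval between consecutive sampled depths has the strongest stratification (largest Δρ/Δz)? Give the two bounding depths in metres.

Compute the density gradient over each adjacent pair:
  31–54 m: Δρ/Δz = 0.22/23 = 9.6 × 10⁻³ kg m⁻⁴
  54–88 m: Δρ/Δz = 1.42/34 = 0.042 kg m⁻⁴
  88–126 m: Δρ/Δz = 1.07/38 = 0.028 kg m⁻⁴
  126–144 m: Δρ/Δz = 0.40/18 = 0.022 kg m⁻⁴
  144–239 m: Δρ/Δz = 0.92/95 = 9.7 × 10⁻³ kg m⁻⁴
The largest gradient is in the 54–88 m interval — the pycnocline.

54–88 m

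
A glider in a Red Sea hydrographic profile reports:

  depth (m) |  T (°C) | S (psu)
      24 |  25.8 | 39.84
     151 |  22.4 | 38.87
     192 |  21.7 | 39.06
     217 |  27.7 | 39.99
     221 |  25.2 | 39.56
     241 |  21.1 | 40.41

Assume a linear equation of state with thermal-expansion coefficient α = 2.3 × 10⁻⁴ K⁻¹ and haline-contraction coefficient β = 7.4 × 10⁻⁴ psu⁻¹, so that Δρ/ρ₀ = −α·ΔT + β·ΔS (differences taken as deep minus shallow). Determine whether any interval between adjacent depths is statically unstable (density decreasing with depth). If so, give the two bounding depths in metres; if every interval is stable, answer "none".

192–217 m

Evaluate Δρ/ρ₀ = −αΔT + βΔS across each adjacent pair:
  24–151 m: −αΔT+βΔS = −(2.3 × 10⁻⁴)(-3.4)+(7.4 × 10⁻⁴)(-0.97) = 6.4 × 10⁻⁵ → stable
  151–192 m: −αΔT+βΔS = −(2.3 × 10⁻⁴)(-0.7)+(7.4 × 10⁻⁴)(+0.19) = 3.0 × 10⁻⁴ → stable
  192–217 m: −αΔT+βΔS = −(2.3 × 10⁻⁴)(+6.0)+(7.4 × 10⁻⁴)(+0.93) = -6.9 × 10⁻⁴ → UNSTABLE
  217–221 m: −αΔT+βΔS = −(2.3 × 10⁻⁴)(-2.5)+(7.4 × 10⁻⁴)(-0.43) = 2.6 × 10⁻⁴ → stable
  221–241 m: −αΔT+βΔS = −(2.3 × 10⁻⁴)(-4.1)+(7.4 × 10⁻⁴)(+0.85) = 1.6 × 10⁻³ → stable
The 192–217 m interval has Δρ < 0: lighter water underlies denser water.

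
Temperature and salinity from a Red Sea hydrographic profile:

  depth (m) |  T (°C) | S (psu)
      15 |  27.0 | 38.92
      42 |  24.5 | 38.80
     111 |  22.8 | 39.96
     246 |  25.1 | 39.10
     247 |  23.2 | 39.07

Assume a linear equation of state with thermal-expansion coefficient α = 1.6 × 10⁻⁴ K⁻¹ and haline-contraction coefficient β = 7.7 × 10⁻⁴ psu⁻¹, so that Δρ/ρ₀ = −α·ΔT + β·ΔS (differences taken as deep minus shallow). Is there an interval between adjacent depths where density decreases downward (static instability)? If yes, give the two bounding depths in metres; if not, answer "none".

Evaluate Δρ/ρ₀ = −αΔT + βΔS across each adjacent pair:
  15–42 m: −αΔT+βΔS = −(1.6 × 10⁻⁴)(-2.5)+(7.7 × 10⁻⁴)(-0.12) = 3.1 × 10⁻⁴ → stable
  42–111 m: −αΔT+βΔS = −(1.6 × 10⁻⁴)(-1.7)+(7.7 × 10⁻⁴)(+1.16) = 1.2 × 10⁻³ → stable
  111–246 m: −αΔT+βΔS = −(1.6 × 10⁻⁴)(+2.3)+(7.7 × 10⁻⁴)(-0.86) = -1.0 × 10⁻³ → UNSTABLE
  246–247 m: −αΔT+βΔS = −(1.6 × 10⁻⁴)(-1.9)+(7.7 × 10⁻⁴)(-0.03) = 2.8 × 10⁻⁴ → stable
The 111–246 m interval has Δρ < 0: lighter water underlies denser water.

111–246 m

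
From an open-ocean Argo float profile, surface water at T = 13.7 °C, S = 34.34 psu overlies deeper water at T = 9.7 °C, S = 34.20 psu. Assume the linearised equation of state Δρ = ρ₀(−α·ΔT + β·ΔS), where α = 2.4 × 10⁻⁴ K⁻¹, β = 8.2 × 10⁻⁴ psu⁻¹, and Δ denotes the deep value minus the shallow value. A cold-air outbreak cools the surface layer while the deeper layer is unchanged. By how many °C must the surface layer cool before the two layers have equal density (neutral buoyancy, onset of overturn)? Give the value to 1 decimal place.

3.5 °C

Neutral buoyancy requires Δρ = 0, i.e. −α(T_deep − T_surf′) + β(S_deep − S_surf) = 0.
T_surf′ = T_deep − (β/α)·ΔS = 9.7 − (8.2 × 10⁻⁴/2.4 × 10⁻⁴)·(-0.14) = 10.178 °C.
Cooling required: 13.7 − (10.178) = 3.522 °C.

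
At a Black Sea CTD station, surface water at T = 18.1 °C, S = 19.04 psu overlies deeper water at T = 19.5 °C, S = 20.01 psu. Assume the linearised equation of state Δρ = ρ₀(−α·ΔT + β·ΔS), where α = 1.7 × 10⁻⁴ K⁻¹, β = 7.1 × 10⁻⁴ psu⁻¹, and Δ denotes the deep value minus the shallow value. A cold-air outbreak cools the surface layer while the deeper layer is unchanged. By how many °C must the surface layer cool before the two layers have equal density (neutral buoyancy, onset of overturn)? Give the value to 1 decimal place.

2.7 °C

Neutral buoyancy requires Δρ = 0, i.e. −α(T_deep − T_surf′) + β(S_deep − S_surf) = 0.
T_surf′ = T_deep − (β/α)·ΔS = 19.5 − (7.1 × 10⁻⁴/1.7 × 10⁻⁴)·(+0.97) = 15.449 °C.
Cooling required: 18.1 − (15.449) = 2.651 °C.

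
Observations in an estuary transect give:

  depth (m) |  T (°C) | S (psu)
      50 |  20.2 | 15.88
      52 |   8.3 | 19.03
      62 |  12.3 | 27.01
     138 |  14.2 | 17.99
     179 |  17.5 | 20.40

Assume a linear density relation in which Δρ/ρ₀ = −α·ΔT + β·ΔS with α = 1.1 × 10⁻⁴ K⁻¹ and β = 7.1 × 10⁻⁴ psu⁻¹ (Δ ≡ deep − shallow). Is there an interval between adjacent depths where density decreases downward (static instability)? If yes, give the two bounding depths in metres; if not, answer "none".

62–138 m

Evaluate Δρ/ρ₀ = −αΔT + βΔS across each adjacent pair:
  50–52 m: −αΔT+βΔS = −(1.1 × 10⁻⁴)(-11.9)+(7.1 × 10⁻⁴)(+3.15) = 3.5 × 10⁻³ → stable
  52–62 m: −αΔT+βΔS = −(1.1 × 10⁻⁴)(+4.0)+(7.1 × 10⁻⁴)(+7.98) = 5.2 × 10⁻³ → stable
  62–138 m: −αΔT+βΔS = −(1.1 × 10⁻⁴)(+1.9)+(7.1 × 10⁻⁴)(-9.02) = -6.6 × 10⁻³ → UNSTABLE
  138–179 m: −αΔT+βΔS = −(1.1 × 10⁻⁴)(+3.3)+(7.1 × 10⁻⁴)(+2.41) = 1.3 × 10⁻³ → stable
The 62–138 m interval has Δρ < 0: lighter water underlies denser water.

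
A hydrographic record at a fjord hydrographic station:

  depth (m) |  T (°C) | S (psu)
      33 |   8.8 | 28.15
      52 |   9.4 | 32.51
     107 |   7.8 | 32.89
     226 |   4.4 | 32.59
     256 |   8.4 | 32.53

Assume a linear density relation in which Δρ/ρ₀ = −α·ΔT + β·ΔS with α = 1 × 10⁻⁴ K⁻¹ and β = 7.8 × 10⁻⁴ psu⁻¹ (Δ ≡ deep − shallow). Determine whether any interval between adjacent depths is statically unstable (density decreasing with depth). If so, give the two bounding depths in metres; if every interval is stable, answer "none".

226–256 m

Evaluate Δρ/ρ₀ = −αΔT + βΔS across each adjacent pair:
  33–52 m: −αΔT+βΔS = −(1 × 10⁻⁴)(+0.6)+(7.8 × 10⁻⁴)(+4.36) = 3.3 × 10⁻³ → stable
  52–107 m: −αΔT+βΔS = −(1 × 10⁻⁴)(-1.6)+(7.8 × 10⁻⁴)(+0.38) = 4.6 × 10⁻⁴ → stable
  107–226 m: −αΔT+βΔS = −(1 × 10⁻⁴)(-3.4)+(7.8 × 10⁻⁴)(-0.30) = 1.1 × 10⁻⁴ → stable
  226–256 m: −αΔT+βΔS = −(1 × 10⁻⁴)(+4.0)+(7.8 × 10⁻⁴)(-0.06) = -4.5 × 10⁻⁴ → UNSTABLE
The 226–256 m interval has Δρ < 0: lighter water underlies denser water.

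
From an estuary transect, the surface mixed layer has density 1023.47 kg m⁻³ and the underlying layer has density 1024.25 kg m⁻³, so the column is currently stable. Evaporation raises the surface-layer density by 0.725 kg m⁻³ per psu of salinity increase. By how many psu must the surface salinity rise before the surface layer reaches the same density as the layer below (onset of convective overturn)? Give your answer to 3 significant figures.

Density deficit of the surface layer: 1024.25 − 1023.47 = 0.78 kg m⁻³.
Required change = 0.78 / 0.725 = 1.08 psu.

1.08 psu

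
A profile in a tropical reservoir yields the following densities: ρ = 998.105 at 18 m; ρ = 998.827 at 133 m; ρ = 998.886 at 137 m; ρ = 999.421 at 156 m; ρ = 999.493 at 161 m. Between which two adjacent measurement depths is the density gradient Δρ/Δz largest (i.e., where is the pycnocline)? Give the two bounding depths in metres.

Compute the density gradient over each adjacent pair:
  18–133 m: Δρ/Δz = 0.722/115 = 6.3 × 10⁻³ kg m⁻⁴
  133–137 m: Δρ/Δz = 0.059/4 = 0.015 kg m⁻⁴
  137–156 m: Δρ/Δz = 0.535/19 = 0.028 kg m⁻⁴
  156–161 m: Δρ/Δz = 0.072/5 = 0.014 kg m⁻⁴
The largest gradient is in the 137–156 m interval — the pycnocline.

137–156 m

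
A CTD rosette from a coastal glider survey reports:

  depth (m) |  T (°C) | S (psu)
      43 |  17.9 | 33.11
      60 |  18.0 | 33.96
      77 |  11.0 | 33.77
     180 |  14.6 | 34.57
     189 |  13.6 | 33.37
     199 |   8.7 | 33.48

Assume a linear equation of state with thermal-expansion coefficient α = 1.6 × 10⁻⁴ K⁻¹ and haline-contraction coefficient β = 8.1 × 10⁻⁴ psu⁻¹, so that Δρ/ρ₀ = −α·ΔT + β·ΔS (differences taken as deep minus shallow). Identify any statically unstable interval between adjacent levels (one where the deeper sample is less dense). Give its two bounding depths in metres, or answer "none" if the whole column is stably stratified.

Evaluate Δρ/ρ₀ = −αΔT + βΔS across each adjacent pair:
  43–60 m: −αΔT+βΔS = −(1.6 × 10⁻⁴)(+0.1)+(8.1 × 10⁻⁴)(+0.85) = 6.7 × 10⁻⁴ → stable
  60–77 m: −αΔT+βΔS = −(1.6 × 10⁻⁴)(-7.0)+(8.1 × 10⁻⁴)(-0.19) = 9.7 × 10⁻⁴ → stable
  77–180 m: −αΔT+βΔS = −(1.6 × 10⁻⁴)(+3.6)+(8.1 × 10⁻⁴)(+0.80) = 7.2 × 10⁻⁵ → stable
  180–189 m: −αΔT+βΔS = −(1.6 × 10⁻⁴)(-1.0)+(8.1 × 10⁻⁴)(-1.20) = -8.1 × 10⁻⁴ → UNSTABLE
  189–199 m: −αΔT+βΔS = −(1.6 × 10⁻⁴)(-4.9)+(8.1 × 10⁻⁴)(+0.11) = 8.7 × 10⁻⁴ → stable
The 180–189 m interval has Δρ < 0: lighter water underlies denser water.

180–189 m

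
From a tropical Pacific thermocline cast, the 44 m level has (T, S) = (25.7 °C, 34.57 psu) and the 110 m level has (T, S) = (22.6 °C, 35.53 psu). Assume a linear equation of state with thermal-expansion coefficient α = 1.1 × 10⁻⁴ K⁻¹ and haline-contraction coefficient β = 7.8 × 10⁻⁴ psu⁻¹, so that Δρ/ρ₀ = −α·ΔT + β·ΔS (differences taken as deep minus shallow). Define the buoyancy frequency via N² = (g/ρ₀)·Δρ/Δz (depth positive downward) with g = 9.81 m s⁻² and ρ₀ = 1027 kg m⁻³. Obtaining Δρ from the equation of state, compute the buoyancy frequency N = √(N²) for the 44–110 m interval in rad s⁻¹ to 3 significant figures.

0.0127 rad s⁻¹

ΔT = -3.1 K, ΔS = +0.96 psu (deep − shallow).
Δρ/ρ₀ = −αΔT + βΔS = 3.41 × 10⁻⁴ + 7.488 × 10⁻⁴ = 1.0898 × 10⁻³, so Δρ ≈ 1.119 kg m⁻³.
N² = (g/ρ₀)·Δρ/Δz = g·(Δρ/ρ₀)/Δz = 9.81 × 1.0898 × 10⁻³ / 66 = 1.6198 × 10⁻⁴ s⁻².
N = √(1.6198 × 10⁻⁴) = 0.012727 rad s⁻¹ ≈ 0.0127 rad s⁻¹.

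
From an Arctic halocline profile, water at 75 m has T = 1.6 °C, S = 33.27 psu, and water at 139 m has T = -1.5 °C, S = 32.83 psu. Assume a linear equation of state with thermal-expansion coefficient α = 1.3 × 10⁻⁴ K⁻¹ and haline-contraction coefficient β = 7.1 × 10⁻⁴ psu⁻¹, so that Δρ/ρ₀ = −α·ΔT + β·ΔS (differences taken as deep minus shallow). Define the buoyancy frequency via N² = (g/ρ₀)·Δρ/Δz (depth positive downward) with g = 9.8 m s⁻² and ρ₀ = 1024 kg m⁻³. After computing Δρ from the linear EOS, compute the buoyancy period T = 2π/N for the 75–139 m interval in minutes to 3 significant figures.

ΔT = -3.1 K, ΔS = -0.44 psu (deep − shallow).
Δρ/ρ₀ = −αΔT + βΔS = 4.03 × 10⁻⁴ − 3.124 × 10⁻⁴ = 9.06 × 10⁻⁵, so Δρ ≈ 0.09277 kg m⁻³.
N² = (g/ρ₀)·Δρ/Δz = g·(Δρ/ρ₀)/Δz = 9.8 × 9.06 × 10⁻⁵ / 64 = 1.3873 × 10⁻⁵ s⁻².
N = √(1.3873 × 10⁻⁵) = 3.7246 × 10⁻³ rad s⁻¹ → T = 2π/N = 1.6869 × 10³ s = 28.115 min ≈ 28.1 min.

28.1 min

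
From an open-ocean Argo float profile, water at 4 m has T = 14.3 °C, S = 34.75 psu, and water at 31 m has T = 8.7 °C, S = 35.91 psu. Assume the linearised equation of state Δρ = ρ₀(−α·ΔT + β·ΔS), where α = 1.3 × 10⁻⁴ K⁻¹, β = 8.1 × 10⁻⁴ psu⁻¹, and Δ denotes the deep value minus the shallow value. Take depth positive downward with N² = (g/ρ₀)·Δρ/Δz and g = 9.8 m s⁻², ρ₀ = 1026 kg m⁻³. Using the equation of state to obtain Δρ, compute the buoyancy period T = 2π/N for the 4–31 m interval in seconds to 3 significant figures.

255 s

ΔT = -5.6 K, ΔS = +1.16 psu (deep − shallow).
Δρ/ρ₀ = −αΔT + βΔS = 7.28 × 10⁻⁴ + 9.396 × 10⁻⁴ = 1.6676 × 10⁻³, so Δρ ≈ 1.711 kg m⁻³.
N² = (g/ρ₀)·Δρ/Δz = g·(Δρ/ρ₀)/Δz = 9.8 × 1.6676 × 10⁻³ / 27 = 6.0528 × 10⁻⁴ s⁻².
N = √(6.0528 × 10⁻⁴) = 0.024602 rad s⁻¹ → T = 2π/N = 255.39 s ≈ 255 s.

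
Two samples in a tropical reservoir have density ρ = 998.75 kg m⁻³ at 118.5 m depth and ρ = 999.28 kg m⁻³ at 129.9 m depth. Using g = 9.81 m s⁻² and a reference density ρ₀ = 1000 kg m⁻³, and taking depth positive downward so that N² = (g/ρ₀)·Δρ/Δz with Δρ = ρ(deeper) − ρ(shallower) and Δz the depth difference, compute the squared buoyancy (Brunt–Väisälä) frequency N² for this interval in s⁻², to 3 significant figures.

4.56 × 10⁻⁴ s⁻²

Δρ = 999.28 − 998.75 = 0.53 kg m⁻³ over Δz = 129.9 − 118.5 = 11.4 m.
N² = (9.81/1000) × (0.53/11.4) = 4.5608 × 10⁻⁴ s⁻² ≈ 4.56 × 10⁻⁴ s⁻².
N² > 0, so the interval is statically stable.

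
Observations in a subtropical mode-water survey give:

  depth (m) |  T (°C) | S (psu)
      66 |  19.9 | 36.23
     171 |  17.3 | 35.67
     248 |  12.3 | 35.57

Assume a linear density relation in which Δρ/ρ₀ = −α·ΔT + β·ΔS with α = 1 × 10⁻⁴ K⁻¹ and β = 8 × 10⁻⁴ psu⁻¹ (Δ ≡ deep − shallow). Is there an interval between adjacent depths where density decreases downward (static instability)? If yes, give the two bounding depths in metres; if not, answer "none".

66–171 m

Evaluate Δρ/ρ₀ = −αΔT + βΔS across each adjacent pair:
  66–171 m: −αΔT+βΔS = −(1 × 10⁻⁴)(-2.6)+(8 × 10⁻⁴)(-0.56) = -1.9 × 10⁻⁴ → UNSTABLE
  171–248 m: −αΔT+βΔS = −(1 × 10⁻⁴)(-5.0)+(8 × 10⁻⁴)(-0.10) = 4.2 × 10⁻⁴ → stable
The 66–171 m interval has Δρ < 0: lighter water underlies denser water.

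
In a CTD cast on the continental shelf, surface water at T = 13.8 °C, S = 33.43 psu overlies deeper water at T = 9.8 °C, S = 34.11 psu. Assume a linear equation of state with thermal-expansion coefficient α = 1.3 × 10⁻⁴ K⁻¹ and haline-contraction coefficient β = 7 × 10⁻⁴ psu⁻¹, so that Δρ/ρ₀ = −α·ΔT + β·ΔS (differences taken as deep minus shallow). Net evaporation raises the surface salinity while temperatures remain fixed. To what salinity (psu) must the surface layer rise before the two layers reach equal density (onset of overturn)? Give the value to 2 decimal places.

Neutral buoyancy requires −α(T_deep − T_surf) + β(S_deep − S_surf′) = 0.
S_surf′ = S_deep − (α/β)·ΔT = 34.11 − (1.3 × 10⁻⁴/7 × 10⁻⁴)·(-4.0) = 34.8529 psu.
Increase required: 34.8529 − 33.43 = 1.4229 psu.

34.85 psu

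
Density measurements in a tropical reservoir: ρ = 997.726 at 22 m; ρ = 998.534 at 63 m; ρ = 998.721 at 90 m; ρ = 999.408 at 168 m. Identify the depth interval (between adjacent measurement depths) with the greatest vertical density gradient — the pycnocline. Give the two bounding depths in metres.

Compute the density gradient over each adjacent pair:
  22–63 m: Δρ/Δz = 0.808/41 = 0.020 kg m⁻⁴
  63–90 m: Δρ/Δz = 0.187/27 = 6.9 × 10⁻³ kg m⁻⁴
  90–168 m: Δρ/Δz = 0.687/78 = 8.8 × 10⁻³ kg m⁻⁴
The largest gradient is in the 22–63 m interval — the pycnocline.

22–63 m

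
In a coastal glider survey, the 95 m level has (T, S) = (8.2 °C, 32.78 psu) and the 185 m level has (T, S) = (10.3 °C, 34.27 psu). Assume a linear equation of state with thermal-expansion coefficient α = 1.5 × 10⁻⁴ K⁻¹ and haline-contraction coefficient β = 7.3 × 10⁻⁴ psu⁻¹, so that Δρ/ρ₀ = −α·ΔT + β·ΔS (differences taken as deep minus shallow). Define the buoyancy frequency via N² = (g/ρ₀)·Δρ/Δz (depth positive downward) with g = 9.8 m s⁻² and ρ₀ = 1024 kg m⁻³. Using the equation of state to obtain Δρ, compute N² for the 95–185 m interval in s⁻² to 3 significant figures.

ΔT = +2.1 K, ΔS = +1.49 psu (deep − shallow).
Δρ/ρ₀ = −αΔT + βΔS = -3.15 × 10⁻⁴ + 1.0877 × 10⁻³ = 7.727 × 10⁻⁴, so Δρ ≈ 0.7912 kg m⁻³.
N² = (g/ρ₀)·Δρ/Δz = g·(Δρ/ρ₀)/Δz = 9.8 × 7.727 × 10⁻⁴ / 90 = 8.4138 × 10⁻⁵ s⁻² ≈ 8.41 × 10⁻⁵ s⁻².

8.41 × 10⁻⁵ s⁻²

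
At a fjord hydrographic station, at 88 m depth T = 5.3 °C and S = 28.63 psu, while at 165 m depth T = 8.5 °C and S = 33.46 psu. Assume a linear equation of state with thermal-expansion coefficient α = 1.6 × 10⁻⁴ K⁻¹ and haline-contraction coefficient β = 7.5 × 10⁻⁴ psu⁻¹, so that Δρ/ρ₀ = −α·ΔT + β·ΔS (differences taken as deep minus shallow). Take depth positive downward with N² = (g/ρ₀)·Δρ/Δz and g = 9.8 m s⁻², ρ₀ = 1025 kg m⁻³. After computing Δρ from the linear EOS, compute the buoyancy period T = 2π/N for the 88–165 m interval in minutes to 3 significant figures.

ΔT = +3.2 K, ΔS = +4.83 psu (deep − shallow).
Δρ/ρ₀ = −αΔT + βΔS = -5.12 × 10⁻⁴ + 3.6225 × 10⁻³ = 3.1105 × 10⁻³, so Δρ ≈ 3.188 kg m⁻³.
N² = (g/ρ₀)·Δρ/Δz = g·(Δρ/ρ₀)/Δz = 9.8 × 3.1105 × 10⁻³ / 77 = 3.9588 × 10⁻⁴ s⁻².
N = √(3.9588 × 10⁻⁴) = 0.019897 rad s⁻¹ → T = 2π/N = 315.79 s = 5.2632 min ≈ 5.26 min.

5.26 min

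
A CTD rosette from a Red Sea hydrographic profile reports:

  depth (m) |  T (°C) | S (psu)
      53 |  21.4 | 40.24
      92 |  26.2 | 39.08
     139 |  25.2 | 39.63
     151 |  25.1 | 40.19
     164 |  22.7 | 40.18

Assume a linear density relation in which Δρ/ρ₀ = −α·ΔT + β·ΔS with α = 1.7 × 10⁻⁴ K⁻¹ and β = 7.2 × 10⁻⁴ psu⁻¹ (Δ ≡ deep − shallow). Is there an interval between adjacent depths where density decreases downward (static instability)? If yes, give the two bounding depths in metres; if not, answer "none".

53–92 m

Evaluate Δρ/ρ₀ = −αΔT + βΔS across each adjacent pair:
  53–92 m: −αΔT+βΔS = −(1.7 × 10⁻⁴)(+4.8)+(7.2 × 10⁻⁴)(-1.16) = -1.7 × 10⁻³ → UNSTABLE
  92–139 m: −αΔT+βΔS = −(1.7 × 10⁻⁴)(-1.0)+(7.2 × 10⁻⁴)(+0.55) = 5.7 × 10⁻⁴ → stable
  139–151 m: −αΔT+βΔS = −(1.7 × 10⁻⁴)(-0.1)+(7.2 × 10⁻⁴)(+0.56) = 4.2 × 10⁻⁴ → stable
  151–164 m: −αΔT+βΔS = −(1.7 × 10⁻⁴)(-2.4)+(7.2 × 10⁻⁴)(-0.01) = 4.0 × 10⁻⁴ → stable
The 53–92 m interval has Δρ < 0: lighter water underlies denser water.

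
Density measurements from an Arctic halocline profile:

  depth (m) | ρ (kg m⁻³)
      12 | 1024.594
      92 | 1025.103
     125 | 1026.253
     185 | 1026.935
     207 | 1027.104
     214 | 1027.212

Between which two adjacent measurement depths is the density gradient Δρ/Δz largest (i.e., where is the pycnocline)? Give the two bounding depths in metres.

Compute the density gradient over each adjacent pair:
  12–92 m: Δρ/Δz = 0.509/80 = 6.4 × 10⁻³ kg m⁻⁴
  92–125 m: Δρ/Δz = 1.150/33 = 0.035 kg m⁻⁴
  125–185 m: Δρ/Δz = 0.682/60 = 0.011 kg m⁻⁴
  185–207 m: Δρ/Δz = 0.169/22 = 7.7 × 10⁻³ kg m⁻⁴
  207–214 m: Δρ/Δz = 0.108/7 = 0.015 kg m⁻⁴
The largest gradient is in the 92–125 m interval — the pycnocline.

92–125 m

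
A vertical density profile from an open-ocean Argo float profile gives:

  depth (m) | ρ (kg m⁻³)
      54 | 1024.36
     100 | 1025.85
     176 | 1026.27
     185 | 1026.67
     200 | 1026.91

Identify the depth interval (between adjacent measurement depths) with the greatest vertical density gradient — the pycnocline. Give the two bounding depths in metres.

Compute the density gradient over each adjacent pair:
  54–100 m: Δρ/Δz = 1.49/46 = 0.032 kg m⁻⁴
  100–176 m: Δρ/Δz = 0.42/76 = 5.5 × 10⁻³ kg m⁻⁴
  176–185 m: Δρ/Δz = 0.40/9 = 0.044 kg m⁻⁴
  185–200 m: Δρ/Δz = 0.24/15 = 0.016 kg m⁻⁴
The largest gradient is in the 176–185 m interval — the pycnocline.

176–185 m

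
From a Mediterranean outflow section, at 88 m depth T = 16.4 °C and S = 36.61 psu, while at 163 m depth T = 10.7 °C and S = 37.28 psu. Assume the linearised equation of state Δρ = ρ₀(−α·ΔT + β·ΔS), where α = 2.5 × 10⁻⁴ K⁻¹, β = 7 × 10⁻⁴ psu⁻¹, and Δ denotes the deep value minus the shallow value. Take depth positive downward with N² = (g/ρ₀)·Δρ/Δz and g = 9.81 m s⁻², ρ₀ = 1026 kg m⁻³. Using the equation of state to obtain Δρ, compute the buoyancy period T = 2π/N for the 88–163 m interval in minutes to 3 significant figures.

6.65 min

ΔT = -5.7 K, ΔS = +0.67 psu (deep − shallow).
Δρ/ρ₀ = −αΔT + βΔS = 1.425 × 10⁻³ + 4.69 × 10⁻⁴ = 1.894 × 10⁻³, so Δρ ≈ 1.943 kg m⁻³.
N² = (g/ρ₀)·Δρ/Δz = g·(Δρ/ρ₀)/Δz = 9.81 × 1.894 × 10⁻³ / 75 = 2.4774 × 10⁻⁴ s⁻².
N = √(2.4774 × 10⁻⁴) = 0.015740 rad s⁻¹ → T = 2π/N = 399.19 s = 6.6532 min ≈ 6.65 min.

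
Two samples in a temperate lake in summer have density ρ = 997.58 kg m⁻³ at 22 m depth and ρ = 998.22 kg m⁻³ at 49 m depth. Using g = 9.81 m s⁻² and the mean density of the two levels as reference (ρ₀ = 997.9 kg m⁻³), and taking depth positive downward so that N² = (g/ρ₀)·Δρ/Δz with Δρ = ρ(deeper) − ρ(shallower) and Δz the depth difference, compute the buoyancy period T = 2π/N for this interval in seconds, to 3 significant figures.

412 s

Δρ = 998.22 − 997.58 = 0.64 kg m⁻³ over Δz = 49 − 22 = 27 m.
N² = (9.81/997.9) × (0.64/27) = 2.3302 × 10⁻⁴ s⁻².
N = √(2.3302 × 10⁻⁴) = 0.015265 rad s⁻¹, so T = 2π/N = 411.61 s ≈ 412 s.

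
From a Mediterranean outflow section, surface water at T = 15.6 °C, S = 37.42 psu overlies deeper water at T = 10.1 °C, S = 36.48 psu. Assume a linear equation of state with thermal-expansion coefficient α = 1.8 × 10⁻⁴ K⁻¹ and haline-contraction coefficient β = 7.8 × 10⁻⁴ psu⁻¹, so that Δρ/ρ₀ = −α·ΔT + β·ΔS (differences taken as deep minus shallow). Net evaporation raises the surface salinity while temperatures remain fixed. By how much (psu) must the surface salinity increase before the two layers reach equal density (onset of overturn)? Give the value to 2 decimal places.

0.33 psu

Neutral buoyancy requires −α(T_deep − T_surf) + β(S_deep − S_surf′) = 0.
S_surf′ = S_deep − (α/β)·ΔT = 36.48 − (1.8 × 10⁻⁴/7.8 × 10⁻⁴)·(-5.5) = 37.7492 psu.
Increase required: 37.7492 − 37.42 = 0.3292 psu.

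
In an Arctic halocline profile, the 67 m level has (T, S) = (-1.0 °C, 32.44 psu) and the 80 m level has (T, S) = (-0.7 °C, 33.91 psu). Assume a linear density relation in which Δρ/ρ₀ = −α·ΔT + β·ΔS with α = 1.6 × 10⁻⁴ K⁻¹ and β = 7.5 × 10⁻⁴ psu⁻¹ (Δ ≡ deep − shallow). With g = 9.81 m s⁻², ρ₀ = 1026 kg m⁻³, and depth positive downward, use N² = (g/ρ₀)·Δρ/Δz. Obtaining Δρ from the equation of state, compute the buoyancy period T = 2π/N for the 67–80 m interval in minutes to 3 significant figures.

ΔT = +0.3 K, ΔS = +1.47 psu (deep − shallow).
Δρ/ρ₀ = −αΔT + βΔS = -4.80 × 10⁻⁵ + 1.1025 × 10⁻³ = 1.0545 × 10⁻³, so Δρ ≈ 1.082 kg m⁻³.
N² = (g/ρ₀)·Δρ/Δz = g·(Δρ/ρ₀)/Δz = 9.81 × 1.0545 × 10⁻³ / 13 = 7.9574 × 10⁻⁴ s⁻².
N = √(7.9574 × 10⁻⁴) = 0.028209 rad s⁻¹ → T = 2π/N = 222.74 s = 3.7123 min ≈ 3.71 min.

3.71 min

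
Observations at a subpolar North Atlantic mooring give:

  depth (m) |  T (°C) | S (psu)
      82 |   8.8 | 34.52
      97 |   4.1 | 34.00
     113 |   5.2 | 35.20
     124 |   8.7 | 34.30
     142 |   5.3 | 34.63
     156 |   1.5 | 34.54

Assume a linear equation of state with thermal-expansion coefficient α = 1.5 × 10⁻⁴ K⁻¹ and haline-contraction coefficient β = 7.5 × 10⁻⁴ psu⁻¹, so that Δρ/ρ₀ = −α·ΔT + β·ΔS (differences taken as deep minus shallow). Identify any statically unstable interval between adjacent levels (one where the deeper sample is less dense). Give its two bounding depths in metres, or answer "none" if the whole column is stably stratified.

Evaluate Δρ/ρ₀ = −αΔT + βΔS across each adjacent pair:
  82–97 m: −αΔT+βΔS = −(1.5 × 10⁻⁴)(-4.7)+(7.5 × 10⁻⁴)(-0.52) = 3.1 × 10⁻⁴ → stable
  97–113 m: −αΔT+βΔS = −(1.5 × 10⁻⁴)(+1.1)+(7.5 × 10⁻⁴)(+1.20) = 7.3 × 10⁻⁴ → stable
  113–124 m: −αΔT+βΔS = −(1.5 × 10⁻⁴)(+3.5)+(7.5 × 10⁻⁴)(-0.90) = -1.2 × 10⁻³ → UNSTABLE
  124–142 m: −αΔT+βΔS = −(1.5 × 10⁻⁴)(-3.4)+(7.5 × 10⁻⁴)(+0.33) = 7.6 × 10⁻⁴ → stable
  142–156 m: −αΔT+βΔS = −(1.5 × 10⁻⁴)(-3.8)+(7.5 × 10⁻⁴)(-0.09) = 5.0 × 10⁻⁴ → stable
The 113–124 m interval has Δρ < 0: lighter water underlies denser water.

113–124 m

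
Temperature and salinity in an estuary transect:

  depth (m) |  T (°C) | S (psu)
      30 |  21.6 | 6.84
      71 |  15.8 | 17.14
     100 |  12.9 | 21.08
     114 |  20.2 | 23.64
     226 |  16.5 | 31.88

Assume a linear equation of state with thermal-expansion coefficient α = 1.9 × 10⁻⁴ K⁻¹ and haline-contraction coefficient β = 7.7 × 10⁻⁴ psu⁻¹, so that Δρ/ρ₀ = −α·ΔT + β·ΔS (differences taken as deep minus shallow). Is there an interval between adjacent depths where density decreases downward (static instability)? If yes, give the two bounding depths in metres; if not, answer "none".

none

Evaluate Δρ/ρ₀ = −αΔT + βΔS across each adjacent pair:
  30–71 m: −αΔT+βΔS = −(1.9 × 10⁻⁴)(-5.8)+(7.7 × 10⁻⁴)(+10.30) = 9.0 × 10⁻³ → stable
  71–100 m: −αΔT+βΔS = −(1.9 × 10⁻⁴)(-2.9)+(7.7 × 10⁻⁴)(+3.94) = 3.6 × 10⁻³ → stable
  100–114 m: −αΔT+βΔS = −(1.9 × 10⁻⁴)(+7.3)+(7.7 × 10⁻⁴)(+2.56) = 5.8 × 10⁻⁴ → stable
  114–226 m: −αΔT+βΔS = −(1.9 × 10⁻⁴)(-3.7)+(7.7 × 10⁻⁴)(+8.24) = 7.0 × 10⁻³ → stable
Every interval has Δρ > 0: the column is stably stratified throughout.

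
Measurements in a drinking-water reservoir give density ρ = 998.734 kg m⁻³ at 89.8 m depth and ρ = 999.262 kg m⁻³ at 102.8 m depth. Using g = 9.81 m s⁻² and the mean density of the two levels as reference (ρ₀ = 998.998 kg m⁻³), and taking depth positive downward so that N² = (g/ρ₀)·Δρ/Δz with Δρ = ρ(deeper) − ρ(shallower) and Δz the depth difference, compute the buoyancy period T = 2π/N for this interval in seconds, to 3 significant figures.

Δρ = 999.262 − 998.734 = 0.528 kg m⁻³ over Δz = 102.8 − 89.8 = 13 m.
N² = (9.81/998.998) × (0.528/13) = 3.9884 × 10⁻⁴ s⁻².
N = √(3.9884 × 10⁻⁴) = 0.019971 rad s⁻¹, so T = 2π/N = 314.62 s ≈ 315 s.
A positive N² confirms static stability across the interval.

315 s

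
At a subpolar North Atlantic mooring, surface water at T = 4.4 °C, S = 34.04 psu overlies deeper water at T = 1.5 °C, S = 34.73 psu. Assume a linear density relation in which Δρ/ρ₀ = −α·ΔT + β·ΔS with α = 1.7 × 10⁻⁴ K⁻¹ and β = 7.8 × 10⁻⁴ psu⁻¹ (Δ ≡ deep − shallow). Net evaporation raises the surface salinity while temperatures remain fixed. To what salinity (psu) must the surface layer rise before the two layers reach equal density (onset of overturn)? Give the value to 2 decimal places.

Neutral buoyancy requires −α(T_deep − T_surf) + β(S_deep − S_surf′) = 0.
S_surf′ = S_deep − (α/β)·ΔT = 34.73 − (1.7 × 10⁻⁴/7.8 × 10⁻⁴)·(-2.9) = 35.3621 psu.
Increase required: 35.3621 − 34.04 = 1.3221 psu.

35.36 psu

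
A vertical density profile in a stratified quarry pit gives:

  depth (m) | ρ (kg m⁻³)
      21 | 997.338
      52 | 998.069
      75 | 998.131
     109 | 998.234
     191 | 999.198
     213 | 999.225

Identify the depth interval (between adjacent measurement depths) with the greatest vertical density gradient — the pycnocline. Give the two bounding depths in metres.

Compute the density gradient over each adjacent pair:
  21–52 m: Δρ/Δz = 0.731/31 = 0.024 kg m⁻⁴
  52–75 m: Δρ/Δz = 0.062/23 = 2.7 × 10⁻³ kg m⁻⁴
  75–109 m: Δρ/Δz = 0.103/34 = 3.0 × 10⁻³ kg m⁻⁴
  109–191 m: Δρ/Δz = 0.964/82 = 0.012 kg m⁻⁴
  191–213 m: Δρ/Δz = 0.027/22 = 1.2 × 10⁻³ kg m⁻⁴
The largest gradient is in the 21–52 m interval — the pycnocline.

21–52 m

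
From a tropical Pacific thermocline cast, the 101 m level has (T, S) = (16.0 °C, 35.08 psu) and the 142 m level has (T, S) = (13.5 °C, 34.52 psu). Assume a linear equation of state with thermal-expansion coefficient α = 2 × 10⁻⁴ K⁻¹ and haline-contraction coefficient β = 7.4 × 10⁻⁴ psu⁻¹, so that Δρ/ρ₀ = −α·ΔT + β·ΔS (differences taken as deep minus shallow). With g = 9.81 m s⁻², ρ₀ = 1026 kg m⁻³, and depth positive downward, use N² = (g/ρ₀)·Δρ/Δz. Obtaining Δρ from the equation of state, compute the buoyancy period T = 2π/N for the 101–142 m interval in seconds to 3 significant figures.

ΔT = -2.5 K, ΔS = -0.56 psu (deep − shallow).
Δρ/ρ₀ = −αΔT + βΔS = 5.00 × 10⁻⁴ − 4.144 × 10⁻⁴ = 8.56 × 10⁻⁵, so Δρ ≈ 0.08783 kg m⁻³.
N² = (g/ρ₀)·Δρ/Δz = g·(Δρ/ρ₀)/Δz = 9.81 × 8.56 × 10⁻⁵ / 41 = 2.0481 × 10⁻⁵ s⁻².
N = √(2.0481 × 10⁻⁵) = 4.5256 × 10⁻³ rad s⁻¹ → T = 2π/N = 1.3884 × 10³ s ≈ 1.39 × 10³ s.

1.39 × 10³ s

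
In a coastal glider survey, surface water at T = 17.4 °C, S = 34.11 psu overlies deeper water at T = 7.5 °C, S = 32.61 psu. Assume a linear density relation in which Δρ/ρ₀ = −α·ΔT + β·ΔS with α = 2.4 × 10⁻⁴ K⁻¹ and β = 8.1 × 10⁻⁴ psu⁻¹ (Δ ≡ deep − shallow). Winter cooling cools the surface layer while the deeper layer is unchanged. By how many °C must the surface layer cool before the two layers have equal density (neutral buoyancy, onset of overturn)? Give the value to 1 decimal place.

Neutral buoyancy requires Δρ = 0, i.e. −α(T_deep − T_surf′) + β(S_deep − S_surf) = 0.
T_surf′ = T_deep − (β/α)·ΔS = 7.5 − (8.1 × 10⁻⁴/2.4 × 10⁻⁴)·(-1.50) = 12.562 °C.
Cooling required: 17.4 − (12.562) = 4.838 °C.

4.8 °C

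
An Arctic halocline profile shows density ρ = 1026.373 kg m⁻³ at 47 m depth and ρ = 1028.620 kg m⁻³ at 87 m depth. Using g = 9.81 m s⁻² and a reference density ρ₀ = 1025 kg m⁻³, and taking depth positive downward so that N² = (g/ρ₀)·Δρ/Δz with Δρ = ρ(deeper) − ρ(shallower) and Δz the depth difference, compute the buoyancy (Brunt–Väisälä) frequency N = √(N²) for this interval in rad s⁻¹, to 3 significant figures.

Δρ = 1028.620 − 1026.373 = 2.247 kg m⁻³ over Δz = 87 − 47 = 40 m.
N² = (9.81/1025) × (2.247/40) = 5.3764 × 10⁻⁴ s⁻².
N = √(5.3764 × 10⁻⁴) = 0.023187 rad s⁻¹ ≈ 0.0232 rad s⁻¹.

0.0232 rad s⁻¹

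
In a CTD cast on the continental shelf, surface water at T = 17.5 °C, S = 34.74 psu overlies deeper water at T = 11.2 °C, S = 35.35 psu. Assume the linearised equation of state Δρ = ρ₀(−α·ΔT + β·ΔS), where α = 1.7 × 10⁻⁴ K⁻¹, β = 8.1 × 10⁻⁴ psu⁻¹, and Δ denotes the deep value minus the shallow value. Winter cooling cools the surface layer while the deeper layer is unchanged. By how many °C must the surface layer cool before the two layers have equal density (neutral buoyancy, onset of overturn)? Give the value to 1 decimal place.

9.2 °C

Neutral buoyancy requires Δρ = 0, i.e. −α(T_deep − T_surf′) + β(S_deep − S_surf) = 0.
T_surf′ = T_deep − (β/α)·ΔS = 11.2 − (8.1 × 10⁻⁴/1.7 × 10⁻⁴)·(+0.61) = 8.294 °C.
Cooling required: 17.5 − (8.294) = 9.206 °C.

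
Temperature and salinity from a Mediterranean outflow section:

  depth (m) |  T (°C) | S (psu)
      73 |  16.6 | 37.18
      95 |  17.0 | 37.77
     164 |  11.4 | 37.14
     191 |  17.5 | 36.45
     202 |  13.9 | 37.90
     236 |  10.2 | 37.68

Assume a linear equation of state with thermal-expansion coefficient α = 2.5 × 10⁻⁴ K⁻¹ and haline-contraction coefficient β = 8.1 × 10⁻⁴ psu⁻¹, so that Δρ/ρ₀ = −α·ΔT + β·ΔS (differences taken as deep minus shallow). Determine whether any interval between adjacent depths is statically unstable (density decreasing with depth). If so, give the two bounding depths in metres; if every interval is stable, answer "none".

Evaluate Δρ/ρ₀ = −αΔT + βΔS across each adjacent pair:
  73–95 m: −αΔT+βΔS = −(2.5 × 10⁻⁴)(+0.4)+(8.1 × 10⁻⁴)(+0.59) = 3.8 × 10⁻⁴ → stable
  95–164 m: −αΔT+βΔS = −(2.5 × 10⁻⁴)(-5.6)+(8.1 × 10⁻⁴)(-0.63) = 8.9 × 10⁻⁴ → stable
  164–191 m: −αΔT+βΔS = −(2.5 × 10⁻⁴)(+6.1)+(8.1 × 10⁻⁴)(-0.69) = -2.1 × 10⁻³ → UNSTABLE
  191–202 m: −αΔT+βΔS = −(2.5 × 10⁻⁴)(-3.6)+(8.1 × 10⁻⁴)(+1.45) = 2.1 × 10⁻³ → stable
  202–236 m: −αΔT+βΔS = −(2.5 × 10⁻⁴)(-3.7)+(8.1 × 10⁻⁴)(-0.22) = 7.5 × 10⁻⁴ → stable
The 164–191 m interval has Δρ < 0: lighter water underlies denser water.

164–191 m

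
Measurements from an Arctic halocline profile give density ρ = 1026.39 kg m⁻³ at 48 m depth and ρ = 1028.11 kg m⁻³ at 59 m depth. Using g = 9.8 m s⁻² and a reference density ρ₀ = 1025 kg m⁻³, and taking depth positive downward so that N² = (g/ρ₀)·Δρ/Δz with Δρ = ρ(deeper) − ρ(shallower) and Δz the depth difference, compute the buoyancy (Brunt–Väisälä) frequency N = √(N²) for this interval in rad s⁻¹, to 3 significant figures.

0.0387 rad s⁻¹

Δρ = 1028.11 − 1026.39 = 1.72 kg m⁻³ over Δz = 59 − 48 = 11 m.
N² = (9.8/1025) × (1.72/11) = 1.4950 × 10⁻³ s⁻².
N = √(1.4950 × 10⁻³) = 0.038665 rad s⁻¹ ≈ 0.0387 rad s⁻¹.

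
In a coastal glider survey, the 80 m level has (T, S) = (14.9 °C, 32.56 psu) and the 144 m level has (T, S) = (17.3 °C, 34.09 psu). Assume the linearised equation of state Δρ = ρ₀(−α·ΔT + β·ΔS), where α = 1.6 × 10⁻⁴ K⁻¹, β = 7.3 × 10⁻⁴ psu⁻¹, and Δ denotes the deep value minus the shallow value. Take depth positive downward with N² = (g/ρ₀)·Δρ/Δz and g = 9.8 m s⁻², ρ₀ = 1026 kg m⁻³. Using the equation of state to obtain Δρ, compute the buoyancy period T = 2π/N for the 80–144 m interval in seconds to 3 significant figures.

ΔT = +2.4 K, ΔS = +1.53 psu (deep − shallow).
Δρ/ρ₀ = −αΔT + βΔS = -3.84 × 10⁻⁴ + 1.1169 × 10⁻³ = 7.329 × 10⁻⁴, so Δρ ≈ 0.7520 kg m⁻³.
N² = (g/ρ₀)·Δρ/Δz = g·(Δρ/ρ₀)/Δz = 9.8 × 7.329 × 10⁻⁴ / 64 = 1.1223 × 10⁻⁴ s⁻².
N = √(1.1223 × 10⁻⁴) = 0.010594 rad s⁻¹ → T = 2π/N = 593.09 s ≈ 593 s.

593 s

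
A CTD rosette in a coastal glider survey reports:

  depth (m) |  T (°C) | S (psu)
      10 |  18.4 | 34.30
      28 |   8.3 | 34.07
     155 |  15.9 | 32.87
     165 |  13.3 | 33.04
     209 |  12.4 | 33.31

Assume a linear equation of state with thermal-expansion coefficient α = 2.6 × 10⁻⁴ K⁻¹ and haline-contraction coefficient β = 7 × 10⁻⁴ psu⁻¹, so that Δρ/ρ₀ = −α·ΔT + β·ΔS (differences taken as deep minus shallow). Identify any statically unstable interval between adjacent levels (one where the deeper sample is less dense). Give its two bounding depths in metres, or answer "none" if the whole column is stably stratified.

28–155 m

Evaluate Δρ/ρ₀ = −αΔT + βΔS across each adjacent pair:
  10–28 m: −αΔT+βΔS = −(2.6 × 10⁻⁴)(-10.1)+(7 × 10⁻⁴)(-0.23) = 2.5 × 10⁻³ → stable
  28–155 m: −αΔT+βΔS = −(2.6 × 10⁻⁴)(+7.6)+(7 × 10⁻⁴)(-1.20) = -2.8 × 10⁻³ → UNSTABLE
  155–165 m: −αΔT+βΔS = −(2.6 × 10⁻⁴)(-2.6)+(7 × 10⁻⁴)(+0.17) = 7.9 × 10⁻⁴ → stable
  165–209 m: −αΔT+βΔS = −(2.6 × 10⁻⁴)(-0.9)+(7 × 10⁻⁴)(+0.27) = 4.2 × 10⁻⁴ → stable
The 28–155 m interval has Δρ < 0: lighter water underlies denser water.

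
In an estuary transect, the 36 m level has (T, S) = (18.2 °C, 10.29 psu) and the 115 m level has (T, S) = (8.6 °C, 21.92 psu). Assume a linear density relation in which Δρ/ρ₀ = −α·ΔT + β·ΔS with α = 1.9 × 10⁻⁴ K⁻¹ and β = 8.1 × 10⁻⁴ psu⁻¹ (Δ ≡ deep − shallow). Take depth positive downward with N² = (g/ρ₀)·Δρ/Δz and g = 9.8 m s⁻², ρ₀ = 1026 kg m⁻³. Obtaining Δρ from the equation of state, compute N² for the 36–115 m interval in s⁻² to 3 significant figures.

ΔT = -9.6 K, ΔS = +11.63 psu (deep − shallow).
Δρ/ρ₀ = −αΔT + βΔS = 1.824 × 10⁻³ + 9.4203 × 10⁻³ = 0.0112443, so Δρ ≈ 11.54 kg m⁻³.
N² = (g/ρ₀)·Δρ/Δz = g·(Δρ/ρ₀)/Δz = 9.8 × 0.0112443 / 79 = 1.3949 × 10⁻³ s⁻² ≈ 1.39 × 10⁻³ s⁻².

1.39 × 10⁻³ s⁻²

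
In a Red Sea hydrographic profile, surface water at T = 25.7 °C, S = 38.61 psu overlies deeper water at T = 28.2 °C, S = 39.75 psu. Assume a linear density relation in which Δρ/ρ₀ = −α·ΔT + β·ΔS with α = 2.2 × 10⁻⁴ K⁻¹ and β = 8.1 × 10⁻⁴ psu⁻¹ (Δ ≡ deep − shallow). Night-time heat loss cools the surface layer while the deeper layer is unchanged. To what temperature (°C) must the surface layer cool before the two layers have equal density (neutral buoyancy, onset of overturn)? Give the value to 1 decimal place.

Neutral buoyancy requires Δρ = 0, i.e. −α(T_deep − T_surf′) + β(S_deep − S_surf) = 0.
T_surf′ = T_deep − (β/α)·ΔS = 28.2 − (8.1 × 10⁻⁴/2.2 × 10⁻⁴)·(+1.14) = 24.003 °C.
Cooling required: 25.7 − (24.003) = 1.697 °C.

24.0 °C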